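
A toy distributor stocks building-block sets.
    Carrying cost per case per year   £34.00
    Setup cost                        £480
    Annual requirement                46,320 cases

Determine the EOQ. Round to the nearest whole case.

2DS/H = 2·46,320·480/34 = 1,307,858.82
EOQ = √1,307,858.82 ≈ 1,143.62

1,144 cases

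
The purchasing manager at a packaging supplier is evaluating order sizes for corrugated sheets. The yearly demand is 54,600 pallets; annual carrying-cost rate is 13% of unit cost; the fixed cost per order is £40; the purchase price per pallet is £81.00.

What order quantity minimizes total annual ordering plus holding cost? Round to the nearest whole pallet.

H = i·C = 0.13 × £81 = £10.5300 per pallet-year
EOQ = √(2DS/H) = √(2 × 54,600 × 40 / 10.53)
    = √(414,814.81) ≈ 644.06

644 pallets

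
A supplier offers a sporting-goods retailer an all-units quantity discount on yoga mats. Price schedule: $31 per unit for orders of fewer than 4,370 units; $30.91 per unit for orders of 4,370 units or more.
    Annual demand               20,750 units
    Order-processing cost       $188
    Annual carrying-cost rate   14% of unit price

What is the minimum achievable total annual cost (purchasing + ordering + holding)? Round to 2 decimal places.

$649,068.99

H₁ = 14%×$31 = $4.3400;  H₂ = 14%×$30.91 = $4.3274
EOQ₁ = √(2×20,750×188/4.3400) = 1,340.78  (< 4,370, feasible at tier 1)
EOQ₂ = √(2×20,750×188/4.3274) = 1,342.73  (< 4,370 → use Q = 4,370 at tier-2 price)
TC(tier 1 (EOQ₁), Q≈1,340.8) = $649,068.99
TC(tier 2, Q≈4,370.0) = $651,730.55
Minimum at tier 1 (EOQ₁): $649,068.99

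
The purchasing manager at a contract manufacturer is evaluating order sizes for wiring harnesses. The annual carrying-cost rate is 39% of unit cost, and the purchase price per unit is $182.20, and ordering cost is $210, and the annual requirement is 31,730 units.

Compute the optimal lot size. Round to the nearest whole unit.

433 units

H = i·C = 0.39 × $182.2 = $71.0580 per unit-year
EOQ = √(2DS/H) = √(2 × 31,730 × 210 / 71.058)
    = √(187,545.39) ≈ 433.07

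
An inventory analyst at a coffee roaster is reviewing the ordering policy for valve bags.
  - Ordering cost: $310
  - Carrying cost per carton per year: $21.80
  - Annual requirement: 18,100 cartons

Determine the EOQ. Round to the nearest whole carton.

2DS/H = 2·18,100·310/21.8 = 514,770.64
EOQ = √514,770.64 ≈ 717.48

717 cartons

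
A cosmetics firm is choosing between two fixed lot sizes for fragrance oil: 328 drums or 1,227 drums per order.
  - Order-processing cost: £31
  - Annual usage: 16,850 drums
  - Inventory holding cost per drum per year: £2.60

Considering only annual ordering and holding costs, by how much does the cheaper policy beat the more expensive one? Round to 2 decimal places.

£1.88

For each Q, cost = (D/Q)·S + (Q/2)·H.
TC(328) = (16,850/328)×31 + (328/2)×2.6 = £2,018.93
TC(1,227) = (16,850/1,227)×31 + (1,227/2)×2.6 = £2,020.81
Lots of 328 are cheaper by £1.88.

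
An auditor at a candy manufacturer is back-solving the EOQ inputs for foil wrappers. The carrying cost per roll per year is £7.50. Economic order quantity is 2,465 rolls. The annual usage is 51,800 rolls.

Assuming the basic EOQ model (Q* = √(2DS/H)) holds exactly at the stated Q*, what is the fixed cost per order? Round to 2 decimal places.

£439.88

From Q* = √(2DS/H) ⇒ Q*² = 2DS/H.
S = Q²H / (2D) = 2,465² × 7.5 / (2 × 51,800) = 439.8812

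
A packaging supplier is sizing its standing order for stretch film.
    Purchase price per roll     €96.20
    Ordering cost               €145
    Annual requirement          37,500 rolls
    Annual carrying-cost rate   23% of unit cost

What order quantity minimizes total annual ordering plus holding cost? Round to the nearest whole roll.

Carrying cost H = €96.2 × 23% = €22.1260/roll/yr
EOQ = √(2DS/H) = √(2 × 37,500 × 145 / 22.126)
    = √(491,503.21) ≈ 701.07

701 rolls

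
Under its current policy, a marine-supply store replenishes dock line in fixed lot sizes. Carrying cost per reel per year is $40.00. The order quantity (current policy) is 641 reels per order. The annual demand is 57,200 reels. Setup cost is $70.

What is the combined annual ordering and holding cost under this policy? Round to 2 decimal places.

$19,066.49

Orders/yr = 57,200/641 = 89.236; ordering cost = 89.236 × $70 = $6,246.49
Average inventory = 641/2 = 320.5; holding cost = 320.5 × $40 = $12,820.00
Total = $6,246.49 + $12,820.00 = $19,066.49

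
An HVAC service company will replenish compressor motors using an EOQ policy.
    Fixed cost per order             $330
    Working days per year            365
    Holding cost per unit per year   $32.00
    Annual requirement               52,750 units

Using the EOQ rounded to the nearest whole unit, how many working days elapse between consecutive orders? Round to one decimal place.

2DS/H = 2·52,750·330/32 = 1,087,968.75
EOQ = √1,087,968.75 ≈ 1,043.06 → Q = 1,043 units
Days between orders = 365 / (D/Q) = 365 / 50.575 ≈ 7.217

7.2 days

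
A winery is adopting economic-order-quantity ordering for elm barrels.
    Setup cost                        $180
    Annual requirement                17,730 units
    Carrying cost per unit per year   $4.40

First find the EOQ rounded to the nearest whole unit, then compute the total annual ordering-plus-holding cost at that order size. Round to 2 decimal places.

$5,299.46

Q* = √(2·D·S / H) = √(2·17,730·180 / 4.4) = √1,450,636.4 ≈ 1,204.42 → Q = 1,204 units
Annual ordering cost = (D/Q)·S = (17,730/1,204) × 180 = $2,650.66
Annual holding cost  = (Q/2)·H = (1,204/2) × 4.4 = $2,648.80
Total = $2,650.66 + $2,648.80 = $5,299.46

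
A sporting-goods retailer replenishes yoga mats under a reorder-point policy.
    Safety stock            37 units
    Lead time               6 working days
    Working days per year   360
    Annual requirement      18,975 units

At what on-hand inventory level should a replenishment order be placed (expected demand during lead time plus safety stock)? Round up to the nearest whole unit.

Daily demand d = 18,975 / 360 = 52.708 units/day
Demand during lead time = 52.708 × 6 = 316.25
Reorder point = 316.25 + 37 = 353.25 → round up

354 units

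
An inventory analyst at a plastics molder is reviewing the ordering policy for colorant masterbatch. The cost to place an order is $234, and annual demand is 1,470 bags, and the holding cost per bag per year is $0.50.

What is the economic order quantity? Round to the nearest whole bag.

Optimal lot size Q* = (2 × 1,470 × $234 / $0.5)^½ ≈ 1,173.00

1,173 bags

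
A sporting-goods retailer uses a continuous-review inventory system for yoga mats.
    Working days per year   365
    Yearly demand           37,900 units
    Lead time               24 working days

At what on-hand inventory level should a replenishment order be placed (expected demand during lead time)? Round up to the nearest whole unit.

Daily demand d = 37,900 / 365 = 103.836 units/day
Demand during lead time = 103.836 × 24 = 2,492.05
Reorder point = 2,492.05 → round up

2,493 units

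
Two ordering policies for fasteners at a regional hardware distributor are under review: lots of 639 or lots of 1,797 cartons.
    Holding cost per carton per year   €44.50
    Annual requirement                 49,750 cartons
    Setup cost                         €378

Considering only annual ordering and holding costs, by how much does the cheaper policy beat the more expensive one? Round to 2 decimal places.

Annual cost at Q: ordering D·S/Q plus holding Q·H/2.
TC(639) = (49,750/639)×378 + (639/2)×44.5 = €43,647.33
TC(1,797) = (49,750/1,797)×378 + (1,797/2)×44.5 = €50,448.19
Lots of 639 are cheaper by €6,800.86.

€6,800.86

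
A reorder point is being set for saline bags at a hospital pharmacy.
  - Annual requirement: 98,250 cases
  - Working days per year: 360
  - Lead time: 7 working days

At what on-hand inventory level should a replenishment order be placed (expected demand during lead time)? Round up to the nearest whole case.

1,911 cases

Daily demand d = 98,250 / 360 = 272.917 cases/day
Demand during lead time = 272.917 × 7 = 1,910.42
Reorder point = 1,910.42 → round up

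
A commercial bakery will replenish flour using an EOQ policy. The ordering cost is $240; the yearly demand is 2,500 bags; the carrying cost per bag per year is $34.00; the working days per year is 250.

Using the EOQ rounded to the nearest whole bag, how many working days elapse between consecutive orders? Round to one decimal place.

Q* = √(2·D·S / H) = √(2·2,500·240 / 34) = √35,294.1 ≈ 187.87 → Q = 188 bags
Cycle time = (working days × Q)/D = (250 × 188) / 2,500 = 18.800 days

18.8 days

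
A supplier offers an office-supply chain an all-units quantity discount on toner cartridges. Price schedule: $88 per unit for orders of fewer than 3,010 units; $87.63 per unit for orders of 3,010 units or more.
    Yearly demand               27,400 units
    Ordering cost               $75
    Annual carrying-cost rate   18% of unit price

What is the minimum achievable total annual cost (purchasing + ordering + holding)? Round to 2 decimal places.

$2,419,268.61

H₁ = 18%×$88 = $15.8400;  H₂ = 18%×$87.63 = $15.7734
EOQ₁ = √(2×27,400×75/15.8400) = 509.38  (< 3,010, feasible at tier 1)
EOQ₂ = √(2×27,400×75/15.7734) = 510.46  (< 3,010 → use Q = 3,010 at tier-2 price)
TC(tier 1 (EOQ₁), Q≈509.4) = $2,419,268.61
TC(tier 2, Q≈3,010.0) = $2,425,483.69
Minimum at tier 1 (EOQ₁): $2,419,268.61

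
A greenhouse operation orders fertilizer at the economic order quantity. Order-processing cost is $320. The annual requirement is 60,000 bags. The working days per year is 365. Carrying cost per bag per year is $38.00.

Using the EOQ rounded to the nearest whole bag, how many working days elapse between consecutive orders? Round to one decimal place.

Q* = √(2·D·S / H) = √(2·60,000·320 / 38) = √1,010,526.3 ≈ 1,005.25 → Q = 1,005 bags
Days between orders = 365 / (D/Q) = 365 / 59.701 ≈ 6.114

6.1 days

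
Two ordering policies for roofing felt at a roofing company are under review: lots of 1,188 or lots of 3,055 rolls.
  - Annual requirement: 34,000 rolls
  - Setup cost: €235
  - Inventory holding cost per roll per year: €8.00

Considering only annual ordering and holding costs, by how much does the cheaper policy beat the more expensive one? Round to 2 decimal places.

Annual cost at Q: ordering D·S/Q plus holding Q·H/2.
TC(1,188) = (34,000/1,188)×235 + (1,188/2)×8 = €11,477.59
TC(3,055) = (34,000/3,055)×235 + (3,055/2)×8 = €14,835.38
Lots of 1,188 are cheaper by €3,357.80.

€3,357.80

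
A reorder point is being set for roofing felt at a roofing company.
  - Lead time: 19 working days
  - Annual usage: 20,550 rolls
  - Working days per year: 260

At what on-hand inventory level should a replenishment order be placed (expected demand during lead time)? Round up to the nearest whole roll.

1,502 rolls

Daily demand d = 20,550 / 260 = 79.038 rolls/day
Demand during lead time = 79.038 × 19 = 1,501.73
Reorder point = 1,501.73 → round up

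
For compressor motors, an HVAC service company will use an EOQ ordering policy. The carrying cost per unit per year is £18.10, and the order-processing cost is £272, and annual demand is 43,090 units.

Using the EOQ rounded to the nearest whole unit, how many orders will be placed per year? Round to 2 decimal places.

Q* = √(2·D·S / H) = √(2·43,090·272 / 18.1) = √1,295,080.7 ≈ 1,138.02 → Q = 1,138
Orders per year = D/Q = 43,090 / 1,138 = 37.865

37.86 orders per year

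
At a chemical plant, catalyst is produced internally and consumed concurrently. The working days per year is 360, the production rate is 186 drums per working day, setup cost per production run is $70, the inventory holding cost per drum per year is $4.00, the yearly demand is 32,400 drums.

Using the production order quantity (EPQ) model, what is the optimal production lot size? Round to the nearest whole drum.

d = 32,400/360 = 90.0000 drums/day;  effective holding cost H(1 − d/p) = 4·(1 − 90.0000/186) = 2.06452
Q* = √(2DS / H_eff) = √(2·32,400·70 / 2.06452) ≈ 1,482.27

1,482 drums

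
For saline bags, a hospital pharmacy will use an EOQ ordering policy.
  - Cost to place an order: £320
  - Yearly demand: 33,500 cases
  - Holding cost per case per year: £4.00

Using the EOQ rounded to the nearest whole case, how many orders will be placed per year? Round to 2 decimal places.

2DS/H = 2·33,500·320/4 = 5,360,000.00
EOQ = √5,360,000.00 ≈ 2,315.17 → Q = 2,315
Orders per year = D/Q = 33,500 / 2,315 = 14.471

14.47 orders per year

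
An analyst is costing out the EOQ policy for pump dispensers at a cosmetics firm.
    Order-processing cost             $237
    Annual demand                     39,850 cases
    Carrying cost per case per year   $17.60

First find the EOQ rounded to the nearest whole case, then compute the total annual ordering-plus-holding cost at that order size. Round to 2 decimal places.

$18,233.06

EOQ = √(2DS/H) = √(2 × 39,850 × 237 / 17.6)
    = √(1,073,232.95) ≈ 1,035.97 → Q = 1,036 cases
Ordering: D/Q × S = 39,850/1,036 × $237 = $9,116.26
Holding:  Q/2 × H = 1,036/2 × $17.6 = $9,116.80
Total = $9,116.26 + $9,116.80 = $18,233.06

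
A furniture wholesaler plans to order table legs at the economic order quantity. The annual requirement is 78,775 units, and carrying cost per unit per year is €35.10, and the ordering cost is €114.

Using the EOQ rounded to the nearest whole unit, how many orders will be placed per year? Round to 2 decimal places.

Optimal lot size Q* = (2 × 78,775 × €114 / €35.1)^½ ≈ 715.33 → Q = 715
Orders per year = D/Q = 78,775 / 715 = 110.175

110.17 orders per year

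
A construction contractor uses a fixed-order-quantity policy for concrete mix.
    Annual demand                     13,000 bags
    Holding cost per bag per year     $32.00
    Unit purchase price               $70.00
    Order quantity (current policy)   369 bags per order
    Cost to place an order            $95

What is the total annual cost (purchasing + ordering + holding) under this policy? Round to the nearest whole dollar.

Orders/yr = 13,000/369 = 35.230; ordering cost = 35.230 × $95 = $3,346.88
Average inventory = 369/2 = 184.5; holding cost = 184.5 × $32 = $5,904.00
Purchase cost = D·C = 13,000 × 70 = $910,000.00
Total = $3,346.88 + $5,904.00 + $910,000.00 = $919,250.88

$919,251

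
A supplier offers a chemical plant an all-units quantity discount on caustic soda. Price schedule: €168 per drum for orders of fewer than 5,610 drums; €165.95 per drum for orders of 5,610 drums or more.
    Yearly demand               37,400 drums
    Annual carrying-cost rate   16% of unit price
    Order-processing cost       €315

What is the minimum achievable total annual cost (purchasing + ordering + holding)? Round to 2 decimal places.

H₁ = 16%×€168 = €26.8800;  H₂ = 16%×€165.95 = €26.5520
EOQ₁ = √(2×37,400×315/26.8800) = 936.25  (< 5,610, feasible at tier 1)
EOQ₂ = √(2×37,400×315/26.5520) = 942.01  (< 5,610 → use Q = 5,610 at tier-2 price)
TC(tier 1 (EOQ₁), Q≈936.2) = €6,308,366.38
TC(tier 2, Q≈5,610.0) = €6,283,108.36
Minimum at tier 2: €6,283,108.36

€6,283,108.36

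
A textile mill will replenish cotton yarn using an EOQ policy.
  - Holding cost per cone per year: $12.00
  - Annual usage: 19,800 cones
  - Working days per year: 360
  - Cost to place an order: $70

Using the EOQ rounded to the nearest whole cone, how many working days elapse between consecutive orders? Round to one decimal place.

8.7 days

2DS/H = 2·19,800·70/12 = 231,000.00
EOQ = √231,000.00 ≈ 480.62 → Q = 481 cones
Cycle time = (working days × Q)/D = (360 × 481) / 19,800 = 8.745 days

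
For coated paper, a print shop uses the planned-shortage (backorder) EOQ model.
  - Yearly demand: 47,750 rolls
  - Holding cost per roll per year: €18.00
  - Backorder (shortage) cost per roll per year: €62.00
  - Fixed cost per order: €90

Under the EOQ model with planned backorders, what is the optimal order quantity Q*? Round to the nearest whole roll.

785 rolls

Q* = √(2DS/H) · √((H + b)/b)
   = √(2 × 47,750 × 90 / 18) · √((18 + 62) / 62)
   = 691.014 × 1.1359 ≈ 784.94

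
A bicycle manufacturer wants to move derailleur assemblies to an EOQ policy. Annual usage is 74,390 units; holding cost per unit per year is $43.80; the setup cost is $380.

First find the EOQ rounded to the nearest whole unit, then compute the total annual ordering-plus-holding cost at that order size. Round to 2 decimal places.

EOQ = √(2DS/H) = √(2 × 74,390 × 380 / 43.8)
    = √(1,290,785.39) ≈ 1,136.13 → Q = 1,136 units
Ordering: D/Q × S = 74,390/1,136 × $380 = $24,883.98
Holding:  Q/2 × H = 1,136/2 × $43.8 = $24,878.40
Total = $24,883.98 + $24,878.40 = $49,762.38

$49,762.38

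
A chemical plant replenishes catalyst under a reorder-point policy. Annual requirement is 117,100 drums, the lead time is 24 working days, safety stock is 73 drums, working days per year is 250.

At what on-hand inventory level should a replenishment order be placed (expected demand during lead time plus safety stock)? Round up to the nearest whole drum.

11,315 drums

Daily demand d = 117,100 / 250 = 468.400 drums/day
Demand during lead time = 468.400 × 24 = 11,241.60
Reorder point = 11,241.60 + 73 = 11,314.60 → round up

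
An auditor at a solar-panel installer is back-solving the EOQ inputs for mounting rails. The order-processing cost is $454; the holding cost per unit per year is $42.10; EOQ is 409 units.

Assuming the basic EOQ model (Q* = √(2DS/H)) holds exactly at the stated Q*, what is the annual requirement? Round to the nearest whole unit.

7,756 units per year

Since Q* = (2DS/H)^½, squaring gives Q*²·H = 2DS.
D = Q²H / (2S) = 409² × 42.1 / (2 × 454) = 7,756.09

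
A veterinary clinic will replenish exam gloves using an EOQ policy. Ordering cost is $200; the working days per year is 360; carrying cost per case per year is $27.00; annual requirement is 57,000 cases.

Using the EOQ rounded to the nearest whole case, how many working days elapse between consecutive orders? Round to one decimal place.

EOQ = √(2DS/H) = √(2 × 57,000 × 200 / 27)
    = √(844,444.44) ≈ 918.94 → Q = 919 cases
Cycle time = (working days × Q)/D = (360 × 919) / 57,000 = 5.804 days

5.8 days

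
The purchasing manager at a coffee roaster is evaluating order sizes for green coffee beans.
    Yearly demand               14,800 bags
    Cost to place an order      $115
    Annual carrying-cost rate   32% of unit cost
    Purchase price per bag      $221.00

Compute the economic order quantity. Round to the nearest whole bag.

219 bags

Holding cost per bag per year: H = 32% × $221 = $70.7200
2DS/H = 2·14,800·115/70.72 = 48,133.48
EOQ = √48,133.48 ≈ 219.39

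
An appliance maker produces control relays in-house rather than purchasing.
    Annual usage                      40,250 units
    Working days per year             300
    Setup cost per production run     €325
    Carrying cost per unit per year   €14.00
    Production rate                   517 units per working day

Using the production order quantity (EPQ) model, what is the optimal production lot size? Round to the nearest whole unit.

1,589 units

Daily demand d = 40,250/300 = 134.167; p = 517; 1 − d/p = 0.74049
EPQ = √(2DS / (H(1 − d/p)))
    = √(2 × 40,250 × 325 / (14 × 0.74049)) ≈ 1,588.61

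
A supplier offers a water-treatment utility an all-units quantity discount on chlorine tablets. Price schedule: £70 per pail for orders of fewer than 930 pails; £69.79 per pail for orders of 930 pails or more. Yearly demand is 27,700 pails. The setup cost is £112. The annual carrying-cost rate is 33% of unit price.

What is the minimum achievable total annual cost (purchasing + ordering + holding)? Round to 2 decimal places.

H₁ = 33%×£70 = £23.1000;  H₂ = 33%×£69.79 = £23.0307
EOQ₁ = √(2×27,700×112/23.1000) = 518.27  (< 930, feasible at tier 1)
EOQ₂ = √(2×27,700×112/23.0307) = 519.05  (< 930 → use Q = 930 at tier-2 price)
TC(tier 1 (EOQ₁), Q≈518.3) = £1,950,972.09
TC(tier 2, Q≈930.0) = £1,947,228.19
Minimum at tier 2: £1,947,228.19

£1,947,228.19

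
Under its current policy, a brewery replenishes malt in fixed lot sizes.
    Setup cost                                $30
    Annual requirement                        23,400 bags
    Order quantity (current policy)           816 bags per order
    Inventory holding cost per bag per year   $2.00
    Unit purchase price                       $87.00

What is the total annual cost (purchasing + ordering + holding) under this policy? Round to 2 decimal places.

Orders/yr = 23,400/816 = 28.676; ordering cost = 28.676 × $30 = $860.29
Average inventory = 816/2 = 408; holding cost = 408 × $2 = $816.00
Purchase cost = D·C = 23,400 × 87 = $2,035,800.00
Total = $860.29 + $816.00 + $2,035,800.00 = $2,037,476.29

$2,037,476.29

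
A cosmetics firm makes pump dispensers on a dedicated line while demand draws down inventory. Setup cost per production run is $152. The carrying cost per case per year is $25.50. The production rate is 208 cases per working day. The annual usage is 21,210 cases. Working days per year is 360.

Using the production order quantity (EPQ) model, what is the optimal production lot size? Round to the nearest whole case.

Daily demand d = 21,210/360 = 58.917; p = 208; 1 − d/p = 0.71675
EPQ = √(2DS / (H(1 − d/p)))
    = √(2 × 21,210 × 152 / (25.5 × 0.71675)) ≈ 593.96

594 cases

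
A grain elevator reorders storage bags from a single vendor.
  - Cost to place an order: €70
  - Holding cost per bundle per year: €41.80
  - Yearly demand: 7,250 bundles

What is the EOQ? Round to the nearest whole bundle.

Optimal lot size Q* = (2 × 7,250 × €70 / €41.8)^½ ≈ 155.83

156 bundles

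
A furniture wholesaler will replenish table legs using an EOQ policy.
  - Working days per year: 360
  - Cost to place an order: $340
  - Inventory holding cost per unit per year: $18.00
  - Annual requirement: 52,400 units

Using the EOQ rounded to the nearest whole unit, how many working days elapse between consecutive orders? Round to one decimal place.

Q* = √(2·D·S / H) = √(2·52,400·340 / 18) = √1,979,555.6 ≈ 1,406.97 → Q = 1,407 units
T = Q/D × 360 days = 1,407/52,400 × 360 = 9.666 days

9.7 days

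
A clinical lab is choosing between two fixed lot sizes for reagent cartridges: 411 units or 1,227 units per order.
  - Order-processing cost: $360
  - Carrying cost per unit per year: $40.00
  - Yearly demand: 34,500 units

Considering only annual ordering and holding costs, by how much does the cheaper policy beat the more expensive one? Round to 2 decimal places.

TC(Q) = (D/Q)S + (Q/2)H
TC(411) = (34,500/411)×360 + (411/2)×40 = $38,438.98
TC(1,227) = (34,500/1,227)×360 + (1,227/2)×40 = $34,662.25
|ΔTC| = |$38,438.98 − $34,662.25| = $3,776.73

$3,776.73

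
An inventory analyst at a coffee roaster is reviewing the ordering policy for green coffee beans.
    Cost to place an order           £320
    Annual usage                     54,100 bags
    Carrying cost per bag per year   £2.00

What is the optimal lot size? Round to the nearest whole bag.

4,161 bags

2DS/H = 2·54,100·320/2 = 17,312,000.00
EOQ = √17,312,000.00 ≈ 4,160.77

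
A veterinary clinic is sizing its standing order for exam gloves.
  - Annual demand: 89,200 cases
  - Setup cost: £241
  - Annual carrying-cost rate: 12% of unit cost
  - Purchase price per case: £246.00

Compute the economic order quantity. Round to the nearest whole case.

Holding cost per case per year: H = 12% × £246 = £29.5200
EOQ = √(2DS/H) = √(2 × 89,200 × 241 / 29.52)
    = √(1,456,449.86) ≈ 1,206.83

1,207 cases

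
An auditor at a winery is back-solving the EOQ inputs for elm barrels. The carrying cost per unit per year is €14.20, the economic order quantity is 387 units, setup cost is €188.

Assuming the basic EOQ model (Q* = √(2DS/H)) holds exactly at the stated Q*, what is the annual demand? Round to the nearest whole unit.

EOQ relation: Q² = 2DS/H, so rearrange for the unknown.
D = Q²H / (2S) = 387² × 14.2 / (2 × 188) = 5,656.17

5,656 units per year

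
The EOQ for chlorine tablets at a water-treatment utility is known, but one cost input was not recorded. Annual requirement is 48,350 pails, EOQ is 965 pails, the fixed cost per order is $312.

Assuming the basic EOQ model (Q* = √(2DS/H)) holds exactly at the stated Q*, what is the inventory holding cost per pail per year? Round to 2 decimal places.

$32.40

EOQ relation: Q² = 2DS/H, so rearrange for the unknown.
H = 2DS / Q² = 2 × 48,350 × 312 / 965² = 32.3986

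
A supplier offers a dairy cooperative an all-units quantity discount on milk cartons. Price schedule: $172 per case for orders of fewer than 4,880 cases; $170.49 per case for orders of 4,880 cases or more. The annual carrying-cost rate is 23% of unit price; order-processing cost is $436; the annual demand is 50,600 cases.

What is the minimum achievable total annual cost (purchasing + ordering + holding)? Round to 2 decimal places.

$8,726,993.81

H₁ = 23%×$172 = $39.5600;  H₂ = 23%×$170.49 = $39.2127
EOQ₁ = √(2×50,600×436/39.5600) = 1,056.10  (< 4,880, feasible at tier 1)
EOQ₂ = √(2×50,600×436/39.2127) = 1,060.77  (< 4,880 → use Q = 4,880 at tier-2 price)
TC(tier 1 (EOQ₁), Q≈1,056.1) = $8,744,979.35
TC(tier 2, Q≈4,880.0) = $8,726,993.81
Minimum at tier 2: $8,726,993.81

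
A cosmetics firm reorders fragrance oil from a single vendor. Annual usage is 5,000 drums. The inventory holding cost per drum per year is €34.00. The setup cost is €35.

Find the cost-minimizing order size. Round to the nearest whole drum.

EOQ = √(2DS/H) = √(2 × 5,000 × 35 / 34)
    = √(10,294.12) ≈ 101.46

101 drums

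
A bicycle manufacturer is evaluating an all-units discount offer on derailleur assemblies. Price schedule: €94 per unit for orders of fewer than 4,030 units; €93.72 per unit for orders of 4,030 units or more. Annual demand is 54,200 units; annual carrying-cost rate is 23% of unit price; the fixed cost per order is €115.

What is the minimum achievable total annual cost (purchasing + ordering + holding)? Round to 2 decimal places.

€5,111,216.91

H₁ = 23%×€94 = €21.6200;  H₂ = 23%×€93.72 = €21.5556
EOQ₁ = √(2×54,200×115/21.6200) = 759.34  (< 4,030, feasible at tier 1)
EOQ₂ = √(2×54,200×115/21.5556) = 760.47  (< 4,030 → use Q = 4,030 at tier-2 price)
TC(tier 1 (EOQ₁), Q≈759.3) = €5,111,216.91
TC(tier 2, Q≈4,030.0) = €5,124,605.18
Minimum at tier 1 (EOQ₁): €5,111,216.91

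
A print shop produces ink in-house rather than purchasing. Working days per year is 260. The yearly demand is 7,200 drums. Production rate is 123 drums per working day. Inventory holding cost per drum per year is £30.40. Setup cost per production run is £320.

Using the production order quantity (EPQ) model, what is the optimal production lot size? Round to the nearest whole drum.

442 drums

d = 7,200/260 = 27.6923 drums/day;  effective holding cost H(1 − d/p) = 30.4·(1 − 27.6923/123) = 23.55572
Q* = √(2DS / H_eff) = √(2·7,200·320 / 23.55572) ≈ 442.29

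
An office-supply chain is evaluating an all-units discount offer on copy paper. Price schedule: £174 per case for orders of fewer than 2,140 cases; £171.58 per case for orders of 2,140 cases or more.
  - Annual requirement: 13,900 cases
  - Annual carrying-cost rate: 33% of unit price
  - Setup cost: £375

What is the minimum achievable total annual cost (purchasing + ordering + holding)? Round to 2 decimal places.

£2,443,066.37

H₁ = 33%×£174 = £57.4200;  H₂ = 33%×£171.58 = £56.6214
EOQ₁ = √(2×13,900×375/57.4200) = 426.09  (< 2,140, feasible at tier 1)
EOQ₂ = √(2×13,900×375/56.6214) = 429.09  (< 2,140 → use Q = 2,140 at tier-2 price)
TC(tier 1 (EOQ₁), Q≈426.1) = £2,443,066.37
TC(tier 2, Q≈2,140.0) = £2,447,982.65
Minimum at tier 1 (EOQ₁): £2,443,066.37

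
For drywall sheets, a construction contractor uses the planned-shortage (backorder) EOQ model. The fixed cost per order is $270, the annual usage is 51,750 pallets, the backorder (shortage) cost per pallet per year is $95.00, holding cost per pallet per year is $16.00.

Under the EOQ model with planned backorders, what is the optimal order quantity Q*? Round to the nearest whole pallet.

Q* = √(2DS/H) · √((H + b)/b)
   = √(2 × 51,750 × 270 / 16) · √((16 + 95) / 95)
   = 1,321.576 × 1.0809 ≈ 1,428.54

1,429 pallets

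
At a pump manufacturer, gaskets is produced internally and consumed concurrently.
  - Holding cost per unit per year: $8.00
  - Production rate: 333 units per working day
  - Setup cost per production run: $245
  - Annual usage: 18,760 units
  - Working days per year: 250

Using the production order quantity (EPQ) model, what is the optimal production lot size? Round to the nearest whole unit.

1,218 units

d = 18,760/250 = 75.0400 units/day;  effective holding cost H(1 − d/p) = 8·(1 − 75.0400/333) = 6.19724
Q* = √(2DS / H_eff) = √(2·18,760·245 / 6.19724) ≈ 1,217.91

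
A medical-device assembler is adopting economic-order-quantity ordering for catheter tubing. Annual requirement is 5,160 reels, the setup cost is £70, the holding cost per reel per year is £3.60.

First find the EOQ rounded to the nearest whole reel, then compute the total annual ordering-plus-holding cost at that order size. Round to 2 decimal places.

Q* = √(2·D·S / H) = √(2·5,160·70 / 3.6) = √200,666.7 ≈ 447.96 → Q = 448 reels
Annual ordering cost = (D/Q)·S = (5,160/448) × 70 = £806.25
Annual holding cost  = (Q/2)·H = (448/2) × 3.6 = £806.40
Total = £806.25 + £806.40 = £1,612.65

£1,612.65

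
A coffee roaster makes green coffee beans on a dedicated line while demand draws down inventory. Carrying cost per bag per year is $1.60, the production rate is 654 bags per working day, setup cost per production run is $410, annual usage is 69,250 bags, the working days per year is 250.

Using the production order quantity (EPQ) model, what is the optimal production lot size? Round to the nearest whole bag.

7,846 bags

d = 69,250/250 = 277.0000 bags/day;  effective holding cost H(1 − d/p) = 1.6·(1 − 277.0000/654) = 0.92232
Q* = √(2DS / H_eff) = √(2·69,250·410 / 0.92232) ≈ 7,846.48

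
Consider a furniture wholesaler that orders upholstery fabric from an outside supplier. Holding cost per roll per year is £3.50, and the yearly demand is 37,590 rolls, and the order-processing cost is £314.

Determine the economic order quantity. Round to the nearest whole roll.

EOQ = √(2DS/H) = √(2 × 37,590 × 314 / 3.5)
    = √(6,744,720.00) ≈ 2,597.06

2,597 rolls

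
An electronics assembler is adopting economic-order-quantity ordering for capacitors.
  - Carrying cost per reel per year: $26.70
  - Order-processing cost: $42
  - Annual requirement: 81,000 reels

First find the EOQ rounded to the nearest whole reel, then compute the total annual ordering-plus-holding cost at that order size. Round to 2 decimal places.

$13,478.38

Q* = √(2·D·S / H) = √(2·81,000·42 / 26.7) = √254,831.5 ≈ 504.81 → Q = 505 reels
Orders/yr = 81,000/505 = 160.396; ordering cost = 160.396 × $42 = $6,736.63
Average inventory = 505/2 = 252.5; holding cost = 252.5 × $26.7 = $6,741.75
Total = $6,736.63 + $6,741.75 = $13,478.38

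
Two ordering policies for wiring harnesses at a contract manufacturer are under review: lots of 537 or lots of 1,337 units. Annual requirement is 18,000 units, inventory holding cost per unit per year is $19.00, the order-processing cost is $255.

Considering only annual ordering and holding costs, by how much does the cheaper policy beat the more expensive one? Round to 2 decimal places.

$2,485.57

Annual cost at Q: ordering D·S/Q plus holding Q·H/2.
TC(537) = (18,000/537)×255 + (537/2)×19 = $13,648.99
TC(1,337) = (18,000/1,337)×255 + (1,337/2)×19 = $16,134.56
Cheaper: Q = 537.  Difference = $2,485.57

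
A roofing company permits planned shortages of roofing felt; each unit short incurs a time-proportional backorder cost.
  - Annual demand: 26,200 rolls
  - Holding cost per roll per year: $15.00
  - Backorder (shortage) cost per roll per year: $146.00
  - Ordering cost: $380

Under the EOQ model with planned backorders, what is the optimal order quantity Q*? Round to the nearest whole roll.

1,210 rolls

Q* = √(2DS/H) · √((H + b)/b)
   = √(2 × 26,200 × 380 / 15) · √((15 + 146) / 146)
   = 1,152.157 × 1.0501 ≈ 1,209.90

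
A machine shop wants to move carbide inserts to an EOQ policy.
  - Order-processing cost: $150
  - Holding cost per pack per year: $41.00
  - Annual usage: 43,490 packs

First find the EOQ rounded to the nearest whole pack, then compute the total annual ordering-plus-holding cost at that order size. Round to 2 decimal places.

$23,128.49

Q* = √(2·D·S / H) = √(2·43,490·150 / 41) = √318,219.5 ≈ 564.11 → Q = 564 packs
Ordering: D/Q × S = 43,490/564 × $150 = $11,566.49
Holding:  Q/2 × H = 564/2 × $41 = $11,562.00
Total = $11,566.49 + $11,562.00 = $23,128.49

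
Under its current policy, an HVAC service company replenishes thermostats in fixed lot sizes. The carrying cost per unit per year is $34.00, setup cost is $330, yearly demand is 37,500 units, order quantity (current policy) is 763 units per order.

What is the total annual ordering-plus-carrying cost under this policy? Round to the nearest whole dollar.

Annual ordering cost = (D/Q)·S = (37,500/763) × 330 = $16,218.87
Annual holding cost  = (Q/2)·H = (763/2) × 34 = $12,971.00
Total = $16,218.87 + $12,971.00 = $29,189.87

$29,190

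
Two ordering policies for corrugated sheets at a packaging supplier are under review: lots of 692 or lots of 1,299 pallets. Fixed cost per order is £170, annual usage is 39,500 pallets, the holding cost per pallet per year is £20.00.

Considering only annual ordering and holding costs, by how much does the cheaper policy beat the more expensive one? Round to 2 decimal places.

Annual cost at Q: ordering D·S/Q plus holding Q·H/2.
TC(692) = (39,500/692)×170 + (692/2)×20 = £16,623.76
TC(1,299) = (39,500/1,299)×170 + (1,299/2)×20 = £18,159.36
Cheaper: Q = 692.  Difference = £1,535.60

£1,535.60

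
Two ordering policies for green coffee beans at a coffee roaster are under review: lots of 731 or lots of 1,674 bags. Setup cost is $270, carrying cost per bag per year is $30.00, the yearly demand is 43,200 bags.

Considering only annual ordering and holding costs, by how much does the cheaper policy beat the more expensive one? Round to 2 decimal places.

For each Q, cost = (D/Q)·S + (Q/2)·H.
TC(731) = (43,200/731)×270 + (731/2)×30 = $26,921.22
TC(1,674) = (43,200/1,674)×270 + (1,674/2)×30 = $32,077.74
Cheaper: Q = 731.  Difference = $5,156.52

$5,156.52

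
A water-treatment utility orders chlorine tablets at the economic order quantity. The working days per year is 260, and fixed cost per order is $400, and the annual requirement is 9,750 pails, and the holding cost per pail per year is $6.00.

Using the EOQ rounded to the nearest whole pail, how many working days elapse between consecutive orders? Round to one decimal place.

EOQ = √(2DS/H) = √(2 × 9,750 × 400 / 6)
    = √(1,300,000.00) ≈ 1,140.18 → Q = 1,140 pails
Cycle time = (working days × Q)/D = (260 × 1,140) / 9,750 = 30.400 days

30.4 days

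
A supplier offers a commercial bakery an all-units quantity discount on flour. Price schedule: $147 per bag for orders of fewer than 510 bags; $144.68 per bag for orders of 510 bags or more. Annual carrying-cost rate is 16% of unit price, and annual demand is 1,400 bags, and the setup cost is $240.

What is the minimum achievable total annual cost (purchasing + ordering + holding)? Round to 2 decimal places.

H₁ = 16%×$147 = $23.5200;  H₂ = 16%×$144.68 = $23.1488
EOQ₁ = √(2×1,400×240/23.5200) = 169.03  (< 510, feasible at tier 1)
EOQ₂ = √(2×1,400×240/23.1488) = 170.38  (< 510 → use Q = 510 at tier-2 price)
TC(tier 1 (EOQ₁), Q≈169.0) = $209,775.61
TC(tier 2, Q≈510.0) = $209,113.77
Minimum at tier 2: $209,113.77

$209,113.77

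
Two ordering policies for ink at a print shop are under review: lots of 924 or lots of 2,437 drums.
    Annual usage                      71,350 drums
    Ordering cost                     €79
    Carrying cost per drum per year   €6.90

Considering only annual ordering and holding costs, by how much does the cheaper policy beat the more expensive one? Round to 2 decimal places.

€1,432.53

Annual cost at Q: ordering D·S/Q plus holding Q·H/2.
TC(924) = (71,350/924)×79 + (924/2)×6.9 = €9,288.07
TC(2,437) = (71,350/2,437)×79 + (2,437/2)×6.9 = €10,720.60
Cheaper: Q = 924.  Difference = €1,432.53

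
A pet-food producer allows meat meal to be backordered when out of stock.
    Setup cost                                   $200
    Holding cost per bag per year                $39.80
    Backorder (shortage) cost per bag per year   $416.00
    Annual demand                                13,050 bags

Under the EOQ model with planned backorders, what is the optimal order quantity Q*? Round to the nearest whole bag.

379 bags

Basic EOQ = √(2·13,050·200/39.8) = 362.154
Backorder adjustment √((H+b)/b) = √((39.8+416)/416) = 1.0467
Q* = 362.154 × 1.0467 ≈ 379.08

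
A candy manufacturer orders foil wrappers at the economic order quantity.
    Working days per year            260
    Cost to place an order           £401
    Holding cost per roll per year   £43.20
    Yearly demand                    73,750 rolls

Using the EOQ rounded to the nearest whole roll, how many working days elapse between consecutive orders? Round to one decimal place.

Optimal lot size Q* = (2 × 73,750 × £401 / £43.2)^½ ≈ 1,170.11 → Q = 1,170 rolls
Days between orders = 260 / (D/Q) = 260 / 63.034 ≈ 4.125

4.1 days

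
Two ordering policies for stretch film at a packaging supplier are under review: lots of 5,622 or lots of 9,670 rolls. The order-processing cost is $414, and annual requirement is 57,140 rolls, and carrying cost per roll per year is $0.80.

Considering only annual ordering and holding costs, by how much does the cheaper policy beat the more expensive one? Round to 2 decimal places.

For each Q, cost = (D/Q)·S + (Q/2)·H.
TC(5,622) = (57,140/5,622)×414 + (5,622/2)×0.8 = $6,456.55
TC(9,670) = (57,140/9,670)×414 + (9,670/2)×0.8 = $6,314.32
|ΔTC| = |$6,456.55 − $6,314.32| = $142.22

$142.22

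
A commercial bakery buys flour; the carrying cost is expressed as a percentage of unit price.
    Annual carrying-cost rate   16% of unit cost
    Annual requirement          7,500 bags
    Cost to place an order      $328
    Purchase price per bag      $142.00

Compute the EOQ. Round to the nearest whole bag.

465 bags

H = i·C = 0.16 × $142 = $22.7200 per bag-year
Q* = √(2·D·S / H) = √(2·7,500·328 / 22.72) = √216,549.3 ≈ 465.35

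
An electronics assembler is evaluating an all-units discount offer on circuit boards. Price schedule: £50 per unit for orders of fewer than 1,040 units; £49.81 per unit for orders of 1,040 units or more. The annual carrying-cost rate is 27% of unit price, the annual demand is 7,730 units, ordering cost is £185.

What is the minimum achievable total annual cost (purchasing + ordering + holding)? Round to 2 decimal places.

£392,713.80

H₁ = 27%×£50 = £13.5000;  H₂ = 27%×£49.81 = £13.4487
EOQ₁ = √(2×7,730×185/13.5000) = 460.28  (< 1,040, feasible at tier 1)
EOQ₂ = √(2×7,730×185/13.4487) = 461.16  (< 1,040 → use Q = 1,040 at tier-2 price)
TC(tier 1 (EOQ₁), Q≈460.3) = £392,713.80
TC(tier 2, Q≈1,040.0) = £393,399.67
Minimum at tier 1 (EOQ₁): £392,713.80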